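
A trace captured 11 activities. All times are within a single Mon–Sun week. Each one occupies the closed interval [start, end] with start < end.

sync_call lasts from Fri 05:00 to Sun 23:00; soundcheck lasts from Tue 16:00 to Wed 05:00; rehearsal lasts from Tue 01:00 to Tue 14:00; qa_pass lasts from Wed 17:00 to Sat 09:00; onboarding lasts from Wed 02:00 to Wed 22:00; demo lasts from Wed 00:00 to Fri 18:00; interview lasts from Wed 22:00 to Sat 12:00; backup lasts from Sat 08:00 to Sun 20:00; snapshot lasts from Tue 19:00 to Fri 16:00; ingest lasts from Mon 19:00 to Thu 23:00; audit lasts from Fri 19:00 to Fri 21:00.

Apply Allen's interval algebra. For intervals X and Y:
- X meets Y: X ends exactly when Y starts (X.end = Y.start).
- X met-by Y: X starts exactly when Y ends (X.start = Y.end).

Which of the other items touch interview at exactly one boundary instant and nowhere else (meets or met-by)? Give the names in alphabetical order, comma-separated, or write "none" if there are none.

Target interview = [Wed 22:00, Sat 12:00].
audit [Fri 19:00, Fri 21:00] → during → no.
backup [Sat 08:00, Sun 20:00] → overlapped-by → no.
demo [Wed 00:00, Fri 18:00] → overlaps → no.
ingest [Mon 19:00, Thu 23:00] → overlaps → no.
onboarding [Wed 02:00, Wed 22:00] → meets → yes.
qa_pass [Wed 17:00, Sat 09:00] → overlaps → no.
rehearsal [Tue 01:00, Tue 14:00] → before → no.
snapshot [Tue 19:00, Fri 16:00] → overlaps → no.
soundcheck [Tue 16:00, Wed 05:00] → before → no.
sync_call [Fri 05:00, Sun 23:00] → overlapped-by → no.
Result: onboarding.

onboarding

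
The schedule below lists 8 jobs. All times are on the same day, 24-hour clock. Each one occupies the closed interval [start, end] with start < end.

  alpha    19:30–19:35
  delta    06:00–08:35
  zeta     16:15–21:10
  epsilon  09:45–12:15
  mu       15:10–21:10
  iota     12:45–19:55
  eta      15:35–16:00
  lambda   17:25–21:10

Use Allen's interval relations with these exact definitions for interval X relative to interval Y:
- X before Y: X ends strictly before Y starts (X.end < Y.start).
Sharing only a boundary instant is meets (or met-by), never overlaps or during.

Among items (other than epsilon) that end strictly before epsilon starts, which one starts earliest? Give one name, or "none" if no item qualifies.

Target epsilon = [09:45, 12:15].
alpha [19:30, 19:35] → after → excluded.
delta [06:00, 08:35] → before → candidate.
eta [15:35, 16:00] → after → excluded.
iota [12:45, 19:55] → after → excluded.
lambda [17:25, 21:10] → after → excluded.
mu [15:10, 21:10] → after → excluded.
zeta [16:15, 21:10] → after → excluded.
Among candidates, earliest start is 06:00 → delta.

delta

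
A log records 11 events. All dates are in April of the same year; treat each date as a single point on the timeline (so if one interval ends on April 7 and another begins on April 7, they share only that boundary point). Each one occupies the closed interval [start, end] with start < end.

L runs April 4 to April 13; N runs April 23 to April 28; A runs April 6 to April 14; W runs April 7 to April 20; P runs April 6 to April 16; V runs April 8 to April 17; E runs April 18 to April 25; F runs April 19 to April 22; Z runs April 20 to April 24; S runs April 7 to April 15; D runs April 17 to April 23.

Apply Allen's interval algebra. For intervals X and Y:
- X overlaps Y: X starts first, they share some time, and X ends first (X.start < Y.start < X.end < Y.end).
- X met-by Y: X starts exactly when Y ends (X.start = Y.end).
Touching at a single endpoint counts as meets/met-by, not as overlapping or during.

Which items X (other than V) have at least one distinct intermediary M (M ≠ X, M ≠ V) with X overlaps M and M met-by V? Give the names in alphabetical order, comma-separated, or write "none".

W

Target V = [April 8, April 17].
Intermediaries M with M met-by V: D.
Via D — items with X overlaps D: W.
Union: W.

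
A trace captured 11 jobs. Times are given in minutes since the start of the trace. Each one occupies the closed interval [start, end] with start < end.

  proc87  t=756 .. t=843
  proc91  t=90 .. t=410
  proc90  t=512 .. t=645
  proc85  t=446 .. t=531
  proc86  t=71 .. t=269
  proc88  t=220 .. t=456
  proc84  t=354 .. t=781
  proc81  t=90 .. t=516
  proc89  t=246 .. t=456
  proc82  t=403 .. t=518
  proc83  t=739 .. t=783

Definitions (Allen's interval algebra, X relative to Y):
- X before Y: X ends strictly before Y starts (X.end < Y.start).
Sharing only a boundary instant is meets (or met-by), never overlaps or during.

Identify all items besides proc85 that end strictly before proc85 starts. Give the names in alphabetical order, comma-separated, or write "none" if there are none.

Target proc85 = [t=446, t=531].
proc81 [t=90, t=516] → overlaps → no.
proc82 [t=403, t=518] → overlaps → no.
proc83 [t=739, t=783] → after → no.
proc84 [t=354, t=781] → contains → no.
proc86 [t=71, t=269] → before → yes.
proc87 [t=756, t=843] → after → no.
proc88 [t=220, t=456] → overlaps → no.
proc89 [t=246, t=456] → overlaps → no.
proc90 [t=512, t=645] → overlapped-by → no.
proc91 [t=90, t=410] → before → yes.
Result: proc86, proc91.

proc86, proc91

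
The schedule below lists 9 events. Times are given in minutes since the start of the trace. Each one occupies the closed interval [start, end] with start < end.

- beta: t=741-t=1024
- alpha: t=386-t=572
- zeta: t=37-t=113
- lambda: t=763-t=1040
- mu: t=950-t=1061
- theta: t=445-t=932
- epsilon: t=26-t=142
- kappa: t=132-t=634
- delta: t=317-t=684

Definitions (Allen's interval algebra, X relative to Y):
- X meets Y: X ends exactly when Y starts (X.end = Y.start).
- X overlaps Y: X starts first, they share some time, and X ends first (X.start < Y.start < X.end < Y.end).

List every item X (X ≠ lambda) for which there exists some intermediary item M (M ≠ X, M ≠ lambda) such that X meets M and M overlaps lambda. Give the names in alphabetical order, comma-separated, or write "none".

none

Target lambda = [t=763, t=1040].
Intermediaries M with M overlaps lambda: beta, theta.
Via beta — items with X meets beta: none.
Via theta — items with X meets theta: none.
Union: none.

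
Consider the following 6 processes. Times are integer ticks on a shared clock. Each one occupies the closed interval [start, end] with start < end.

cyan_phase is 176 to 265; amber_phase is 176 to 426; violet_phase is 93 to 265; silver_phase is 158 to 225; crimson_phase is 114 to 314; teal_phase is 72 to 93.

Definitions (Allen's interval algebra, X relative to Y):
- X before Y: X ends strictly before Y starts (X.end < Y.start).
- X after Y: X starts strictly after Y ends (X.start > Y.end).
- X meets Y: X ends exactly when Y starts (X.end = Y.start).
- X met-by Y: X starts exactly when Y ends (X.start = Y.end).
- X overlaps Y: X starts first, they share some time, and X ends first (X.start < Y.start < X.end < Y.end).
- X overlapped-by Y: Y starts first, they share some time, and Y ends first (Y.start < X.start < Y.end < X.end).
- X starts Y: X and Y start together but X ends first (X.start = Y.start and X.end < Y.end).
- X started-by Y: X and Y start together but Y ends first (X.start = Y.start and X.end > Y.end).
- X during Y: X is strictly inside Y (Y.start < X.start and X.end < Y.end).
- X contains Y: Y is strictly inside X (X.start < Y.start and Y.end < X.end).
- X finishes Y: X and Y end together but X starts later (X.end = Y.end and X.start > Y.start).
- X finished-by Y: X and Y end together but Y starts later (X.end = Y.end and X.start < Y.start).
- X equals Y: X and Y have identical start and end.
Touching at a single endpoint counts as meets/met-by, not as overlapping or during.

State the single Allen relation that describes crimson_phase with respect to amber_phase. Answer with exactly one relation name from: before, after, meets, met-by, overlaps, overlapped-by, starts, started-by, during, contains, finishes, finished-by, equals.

crimson_phase = [114, 314]; amber_phase = [176, 426].
Compare endpoints: crimson_phase.start < amber_phase.start, crimson_phase.start < amber_phase.end, crimson_phase.end > amber_phase.start, crimson_phase.end < amber_phase.end.
That pattern is 'overlaps'.

overlaps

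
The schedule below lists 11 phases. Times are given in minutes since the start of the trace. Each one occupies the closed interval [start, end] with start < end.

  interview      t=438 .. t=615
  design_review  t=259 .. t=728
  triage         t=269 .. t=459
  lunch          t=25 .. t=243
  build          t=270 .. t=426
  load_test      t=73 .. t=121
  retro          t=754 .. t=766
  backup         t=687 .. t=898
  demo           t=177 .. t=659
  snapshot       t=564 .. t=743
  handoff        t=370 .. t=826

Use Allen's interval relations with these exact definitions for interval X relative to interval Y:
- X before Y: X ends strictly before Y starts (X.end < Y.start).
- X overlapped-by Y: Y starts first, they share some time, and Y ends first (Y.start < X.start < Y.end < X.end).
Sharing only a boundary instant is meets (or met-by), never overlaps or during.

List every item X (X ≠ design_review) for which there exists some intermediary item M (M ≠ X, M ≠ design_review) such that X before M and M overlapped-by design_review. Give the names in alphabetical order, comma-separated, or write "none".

build, demo, interview, load_test, lunch, triage

Target design_review = [t=259, t=728].
Intermediaries M with M overlapped-by design_review: backup, handoff, snapshot.
Via backup — items with X before backup: build, demo, interview, load_test, lunch, triage.
Via handoff — items with X before handoff: load_test, lunch.
Via snapshot — items with X before snapshot: build, load_test, lunch, triage.
Union: build, demo, interview, load_test, lunch, triage.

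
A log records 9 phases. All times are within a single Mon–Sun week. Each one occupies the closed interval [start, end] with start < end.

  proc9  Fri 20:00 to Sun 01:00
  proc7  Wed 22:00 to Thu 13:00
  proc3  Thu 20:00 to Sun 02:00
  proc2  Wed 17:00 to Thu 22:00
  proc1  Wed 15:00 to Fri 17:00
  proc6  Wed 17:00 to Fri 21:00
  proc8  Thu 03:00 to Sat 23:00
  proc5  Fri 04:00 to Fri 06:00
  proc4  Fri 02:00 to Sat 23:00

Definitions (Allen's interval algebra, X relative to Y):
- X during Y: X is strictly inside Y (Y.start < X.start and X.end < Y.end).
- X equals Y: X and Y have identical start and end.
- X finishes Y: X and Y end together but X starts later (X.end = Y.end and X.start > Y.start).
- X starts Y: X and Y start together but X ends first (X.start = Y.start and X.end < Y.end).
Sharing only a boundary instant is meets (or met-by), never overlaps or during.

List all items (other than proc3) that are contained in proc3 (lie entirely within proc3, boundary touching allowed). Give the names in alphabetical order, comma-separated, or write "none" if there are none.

Target proc3 = [Thu 20:00, Sun 02:00].
proc1 [Wed 15:00, Fri 17:00] → overlaps → no.
proc2 [Wed 17:00, Thu 22:00] → overlaps → no.
proc4 [Fri 02:00, Sat 23:00] → during → yes.
proc5 [Fri 04:00, Fri 06:00] → during → yes.
proc6 [Wed 17:00, Fri 21:00] → overlaps → no.
proc7 [Wed 22:00, Thu 13:00] → before → no.
proc8 [Thu 03:00, Sat 23:00] → overlaps → no.
proc9 [Fri 20:00, Sun 01:00] → during → yes.
Result: proc4, proc5, proc9.

proc4, proc5, proc9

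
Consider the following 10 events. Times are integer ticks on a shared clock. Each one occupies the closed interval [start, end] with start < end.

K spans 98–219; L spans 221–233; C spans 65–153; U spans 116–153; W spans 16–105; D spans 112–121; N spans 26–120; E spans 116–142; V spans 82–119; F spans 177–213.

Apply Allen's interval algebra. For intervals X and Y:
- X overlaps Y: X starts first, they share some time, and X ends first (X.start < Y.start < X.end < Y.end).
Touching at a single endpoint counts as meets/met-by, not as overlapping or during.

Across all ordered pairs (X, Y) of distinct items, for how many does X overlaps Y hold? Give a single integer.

Checking all 90 ordered pairs for relation 'overlaps'; matching pairs in alphabetical order:
(C, K): C overlaps K ✓
(D, E): D overlaps E ✓
(D, U): D overlaps U ✓
(N, C): N overlaps C ✓
(N, D): N overlaps D ✓
(N, E): N overlaps E ✓
(N, K): N overlaps K ✓
(N, U): N overlaps U ✓
(V, D): V overlaps D ✓
(V, E): V overlaps E ✓
(V, K): V overlaps K ✓
(V, U): V overlaps U ✓
(W, C): W overlaps C ✓
(W, K): W overlaps K ✓
(W, N): W overlaps N ✓
(W, V): W overlaps V ✓
Count: 16.

16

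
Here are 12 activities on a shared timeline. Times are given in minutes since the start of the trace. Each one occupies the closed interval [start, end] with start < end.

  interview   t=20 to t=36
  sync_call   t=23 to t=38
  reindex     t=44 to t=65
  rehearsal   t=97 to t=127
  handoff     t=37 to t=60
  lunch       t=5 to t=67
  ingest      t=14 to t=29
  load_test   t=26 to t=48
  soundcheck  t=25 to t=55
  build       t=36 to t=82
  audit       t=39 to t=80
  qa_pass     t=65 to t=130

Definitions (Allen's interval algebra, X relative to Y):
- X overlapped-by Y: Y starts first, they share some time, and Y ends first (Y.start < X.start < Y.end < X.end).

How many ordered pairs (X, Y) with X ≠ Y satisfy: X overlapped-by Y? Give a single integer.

26

Checking all 132 ordered pairs for relation 'overlapped-by'; matching pairs in alphabetical order:
(audit, handoff): audit overlapped-by handoff ✓
(audit, load_test): audit overlapped-by load_test ✓
(audit, lunch): audit overlapped-by lunch ✓
(audit, soundcheck): audit overlapped-by soundcheck ✓
(build, load_test): build overlapped-by load_test ✓
(build, lunch): build overlapped-by lunch ✓
(build, soundcheck): build overlapped-by soundcheck ✓
(build, sync_call): build overlapped-by sync_call ✓
(handoff, load_test): handoff overlapped-by load_test ✓
(handoff, soundcheck): handoff overlapped-by soundcheck ✓
(handoff, sync_call): handoff overlapped-by sync_call ✓
(interview, ingest): interview overlapped-by ingest ✓
(load_test, ingest): load_test overlapped-by ingest ✓
(load_test, interview): load_test overlapped-by interview ✓
(load_test, sync_call): load_test overlapped-by sync_call ✓
(qa_pass, audit): qa_pass overlapped-by audit ✓
(qa_pass, build): qa_pass overlapped-by build ✓
(qa_pass, lunch): qa_pass overlapped-by lunch ✓
(reindex, handoff): reindex overlapped-by handoff ✓
(reindex, load_test): reindex overlapped-by load_test ✓
(reindex, soundcheck): reindex overlapped-by soundcheck ✓
(soundcheck, ingest): soundcheck overlapped-by ingest ✓
(soundcheck, interview): soundcheck overlapped-by interview ✓
(soundcheck, sync_call): soundcheck overlapped-by sync_call ✓
... plus 2 further pairs not listed.
Count: 26.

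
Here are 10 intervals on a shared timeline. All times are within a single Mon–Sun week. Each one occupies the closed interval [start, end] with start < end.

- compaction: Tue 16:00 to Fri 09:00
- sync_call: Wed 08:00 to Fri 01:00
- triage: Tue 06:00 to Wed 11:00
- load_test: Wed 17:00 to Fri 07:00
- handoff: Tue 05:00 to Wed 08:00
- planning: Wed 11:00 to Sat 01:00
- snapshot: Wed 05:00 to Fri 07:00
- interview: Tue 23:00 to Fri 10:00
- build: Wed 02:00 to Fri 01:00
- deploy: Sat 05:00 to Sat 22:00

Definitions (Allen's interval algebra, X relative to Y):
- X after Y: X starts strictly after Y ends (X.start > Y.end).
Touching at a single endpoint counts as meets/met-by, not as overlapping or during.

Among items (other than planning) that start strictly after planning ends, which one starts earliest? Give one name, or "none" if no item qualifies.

Target planning = [Wed 11:00, Sat 01:00].
build [Wed 02:00, Fri 01:00] → overlaps → excluded.
compaction [Tue 16:00, Fri 09:00] → overlaps → excluded.
deploy [Sat 05:00, Sat 22:00] → after → candidate.
handoff [Tue 05:00, Wed 08:00] → before → excluded.
interview [Tue 23:00, Fri 10:00] → overlaps → excluded.
load_test [Wed 17:00, Fri 07:00] → during → excluded.
snapshot [Wed 05:00, Fri 07:00] → overlaps → excluded.
sync_call [Wed 08:00, Fri 01:00] → overlaps → excluded.
triage [Tue 06:00, Wed 11:00] → meets → excluded.
Among candidates, earliest start is Sat 05:00 → deploy.

deploy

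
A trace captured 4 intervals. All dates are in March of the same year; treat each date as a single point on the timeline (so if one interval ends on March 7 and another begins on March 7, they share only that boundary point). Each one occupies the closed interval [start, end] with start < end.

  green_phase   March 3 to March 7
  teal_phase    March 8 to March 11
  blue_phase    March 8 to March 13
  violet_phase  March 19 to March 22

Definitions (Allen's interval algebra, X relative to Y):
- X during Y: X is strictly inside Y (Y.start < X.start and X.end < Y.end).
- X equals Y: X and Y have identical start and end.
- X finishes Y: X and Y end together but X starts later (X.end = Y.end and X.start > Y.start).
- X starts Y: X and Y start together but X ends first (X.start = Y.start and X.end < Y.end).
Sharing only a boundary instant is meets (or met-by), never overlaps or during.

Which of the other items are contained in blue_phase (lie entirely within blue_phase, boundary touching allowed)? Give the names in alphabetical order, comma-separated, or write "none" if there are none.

teal_phase

Target blue_phase = [March 8, March 13].
green_phase [March 3, March 7] → before → no.
teal_phase [March 8, March 11] → starts → yes.
violet_phase [March 19, March 22] → after → no.
Result: teal_phase.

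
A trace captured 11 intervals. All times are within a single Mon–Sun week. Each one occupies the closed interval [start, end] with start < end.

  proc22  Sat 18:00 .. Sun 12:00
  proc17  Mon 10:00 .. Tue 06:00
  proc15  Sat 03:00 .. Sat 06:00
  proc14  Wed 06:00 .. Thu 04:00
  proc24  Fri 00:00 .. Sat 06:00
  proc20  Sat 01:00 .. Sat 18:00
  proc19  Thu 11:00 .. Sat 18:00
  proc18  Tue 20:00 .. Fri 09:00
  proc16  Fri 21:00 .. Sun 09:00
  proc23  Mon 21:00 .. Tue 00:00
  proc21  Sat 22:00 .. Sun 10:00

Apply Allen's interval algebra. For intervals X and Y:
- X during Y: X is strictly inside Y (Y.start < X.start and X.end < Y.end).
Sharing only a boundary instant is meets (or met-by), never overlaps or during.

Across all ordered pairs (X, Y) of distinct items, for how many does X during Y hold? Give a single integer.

8

Checking all 110 ordered pairs for relation 'during'; matching pairs in alphabetical order:
(proc14, proc18): proc14 during proc18 ✓
(proc15, proc16): proc15 during proc16 ✓
(proc15, proc19): proc15 during proc19 ✓
(proc15, proc20): proc15 during proc20 ✓
(proc20, proc16): proc20 during proc16 ✓
(proc21, proc22): proc21 during proc22 ✓
(proc23, proc17): proc23 during proc17 ✓
(proc24, proc19): proc24 during proc19 ✓
Count: 8.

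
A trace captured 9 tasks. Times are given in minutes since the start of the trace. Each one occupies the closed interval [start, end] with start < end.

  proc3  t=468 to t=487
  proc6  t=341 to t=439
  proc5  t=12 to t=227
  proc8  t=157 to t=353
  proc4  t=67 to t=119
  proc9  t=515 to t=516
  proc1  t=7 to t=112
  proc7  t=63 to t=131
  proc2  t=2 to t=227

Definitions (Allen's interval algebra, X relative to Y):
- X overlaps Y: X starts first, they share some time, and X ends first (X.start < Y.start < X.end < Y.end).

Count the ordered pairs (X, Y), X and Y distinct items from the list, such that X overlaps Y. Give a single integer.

Checking all 72 ordered pairs for relation 'overlaps'; matching pairs in alphabetical order:
(proc1, proc4): proc1 overlaps proc4 ✓
(proc1, proc5): proc1 overlaps proc5 ✓
(proc1, proc7): proc1 overlaps proc7 ✓
(proc2, proc8): proc2 overlaps proc8 ✓
(proc5, proc8): proc5 overlaps proc8 ✓
(proc8, proc6): proc8 overlaps proc6 ✓
Count: 6.

6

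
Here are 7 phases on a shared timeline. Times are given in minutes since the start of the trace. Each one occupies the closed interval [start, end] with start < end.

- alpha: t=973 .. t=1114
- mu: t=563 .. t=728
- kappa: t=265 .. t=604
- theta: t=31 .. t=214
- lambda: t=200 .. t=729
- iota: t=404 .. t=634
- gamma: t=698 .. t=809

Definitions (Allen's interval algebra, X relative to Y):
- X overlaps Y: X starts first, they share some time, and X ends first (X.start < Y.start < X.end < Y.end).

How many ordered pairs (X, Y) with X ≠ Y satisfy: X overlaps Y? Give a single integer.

6

Checking all 42 ordered pairs for relation 'overlaps'; matching pairs in alphabetical order:
(iota, mu): iota overlaps mu ✓
(kappa, iota): kappa overlaps iota ✓
(kappa, mu): kappa overlaps mu ✓
(lambda, gamma): lambda overlaps gamma ✓
(mu, gamma): mu overlaps gamma ✓
(theta, lambda): theta overlaps lambda ✓
Count: 6.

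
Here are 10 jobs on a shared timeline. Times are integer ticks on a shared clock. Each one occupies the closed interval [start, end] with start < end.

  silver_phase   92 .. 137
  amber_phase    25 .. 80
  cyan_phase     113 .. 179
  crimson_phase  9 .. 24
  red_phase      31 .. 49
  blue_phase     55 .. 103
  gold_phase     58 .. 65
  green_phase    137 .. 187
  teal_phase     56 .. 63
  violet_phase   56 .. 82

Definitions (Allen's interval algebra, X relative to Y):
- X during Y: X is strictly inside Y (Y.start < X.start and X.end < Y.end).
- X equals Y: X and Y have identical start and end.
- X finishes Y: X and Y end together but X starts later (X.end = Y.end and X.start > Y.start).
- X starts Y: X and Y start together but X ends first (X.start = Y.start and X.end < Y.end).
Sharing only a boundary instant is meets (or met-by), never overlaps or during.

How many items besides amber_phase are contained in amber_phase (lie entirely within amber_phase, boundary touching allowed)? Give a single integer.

Target amber_phase = [25, 80].
blue_phase [55, 103] → overlapped-by → no.
crimson_phase [9, 24] → before → no.
cyan_phase [113, 179] → after → no.
gold_phase [58, 65] → during → counts.
green_phase [137, 187] → after → no.
red_phase [31, 49] → during → counts.
silver_phase [92, 137] → after → no.
teal_phase [56, 63] → during → counts.
violet_phase [56, 82] → overlapped-by → no.
Total: 3.

3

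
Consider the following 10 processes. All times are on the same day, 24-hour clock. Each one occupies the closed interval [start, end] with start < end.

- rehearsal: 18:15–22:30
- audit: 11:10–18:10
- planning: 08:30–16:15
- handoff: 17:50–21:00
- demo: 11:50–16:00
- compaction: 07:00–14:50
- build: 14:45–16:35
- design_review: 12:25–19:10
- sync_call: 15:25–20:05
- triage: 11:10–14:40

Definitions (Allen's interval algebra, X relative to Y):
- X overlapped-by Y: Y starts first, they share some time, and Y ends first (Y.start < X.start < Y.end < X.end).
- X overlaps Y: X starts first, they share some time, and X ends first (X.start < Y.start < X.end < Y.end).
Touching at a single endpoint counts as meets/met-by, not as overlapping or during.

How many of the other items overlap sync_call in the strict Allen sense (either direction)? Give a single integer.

Target sync_call = [15:25, 20:05].
audit [11:10, 18:10] → overlaps → counts.
build [14:45, 16:35] → overlaps → counts.
compaction [07:00, 14:50] → before → no.
demo [11:50, 16:00] → overlaps → counts.
design_review [12:25, 19:10] → overlaps → counts.
handoff [17:50, 21:00] → overlapped-by → counts.
planning [08:30, 16:15] → overlaps → counts.
rehearsal [18:15, 22:30] → overlapped-by → counts.
triage [11:10, 14:40] → before → no.
Total: 7.

7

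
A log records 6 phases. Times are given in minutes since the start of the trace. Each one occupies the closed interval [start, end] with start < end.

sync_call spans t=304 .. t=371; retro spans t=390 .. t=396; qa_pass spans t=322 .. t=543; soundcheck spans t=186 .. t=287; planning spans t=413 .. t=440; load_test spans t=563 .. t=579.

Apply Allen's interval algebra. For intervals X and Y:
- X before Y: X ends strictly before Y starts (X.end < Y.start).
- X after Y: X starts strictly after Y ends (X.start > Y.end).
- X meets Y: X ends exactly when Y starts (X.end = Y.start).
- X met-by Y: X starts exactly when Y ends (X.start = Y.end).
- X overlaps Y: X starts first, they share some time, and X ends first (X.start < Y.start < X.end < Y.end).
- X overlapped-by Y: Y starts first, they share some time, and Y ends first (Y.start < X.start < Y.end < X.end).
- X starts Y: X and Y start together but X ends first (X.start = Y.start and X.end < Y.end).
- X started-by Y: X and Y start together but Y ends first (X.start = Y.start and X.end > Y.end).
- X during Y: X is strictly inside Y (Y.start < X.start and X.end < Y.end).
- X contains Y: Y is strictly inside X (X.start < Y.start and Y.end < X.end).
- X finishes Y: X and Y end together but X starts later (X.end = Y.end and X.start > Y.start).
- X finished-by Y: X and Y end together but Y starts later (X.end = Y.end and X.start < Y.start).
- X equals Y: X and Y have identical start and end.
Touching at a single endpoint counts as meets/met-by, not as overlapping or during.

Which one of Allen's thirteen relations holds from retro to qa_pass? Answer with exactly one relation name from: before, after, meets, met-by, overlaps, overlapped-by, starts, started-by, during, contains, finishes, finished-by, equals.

during

retro = [t=390, t=396]; qa_pass = [t=322, t=543].
Compare endpoints: retro.start > qa_pass.start, retro.start < qa_pass.end, retro.end > qa_pass.start, retro.end < qa_pass.end.
That pattern is 'during'.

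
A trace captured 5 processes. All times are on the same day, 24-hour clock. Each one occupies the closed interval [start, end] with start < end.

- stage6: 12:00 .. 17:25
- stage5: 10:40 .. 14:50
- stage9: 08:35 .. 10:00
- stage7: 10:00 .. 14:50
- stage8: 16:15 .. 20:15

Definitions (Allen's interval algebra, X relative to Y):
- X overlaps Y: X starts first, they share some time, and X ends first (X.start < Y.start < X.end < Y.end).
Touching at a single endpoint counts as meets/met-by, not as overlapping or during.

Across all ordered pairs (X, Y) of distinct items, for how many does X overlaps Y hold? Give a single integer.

Checking all 20 ordered pairs for relation 'overlaps'; matching pairs in alphabetical order:
(stage5, stage6): stage5 overlaps stage6 ✓
(stage6, stage8): stage6 overlaps stage8 ✓
(stage7, stage6): stage7 overlaps stage6 ✓
Count: 3.

3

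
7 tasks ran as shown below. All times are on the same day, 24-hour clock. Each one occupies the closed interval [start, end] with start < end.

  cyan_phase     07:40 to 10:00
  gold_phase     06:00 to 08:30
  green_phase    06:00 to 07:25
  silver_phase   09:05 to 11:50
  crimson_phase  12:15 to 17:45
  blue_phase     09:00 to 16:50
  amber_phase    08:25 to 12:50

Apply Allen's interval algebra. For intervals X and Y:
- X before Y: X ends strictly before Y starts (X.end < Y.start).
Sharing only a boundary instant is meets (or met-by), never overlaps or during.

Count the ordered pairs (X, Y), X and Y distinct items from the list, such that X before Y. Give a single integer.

Checking all 42 ordered pairs for relation 'before'; matching pairs in alphabetical order:
(cyan_phase, crimson_phase): cyan_phase before crimson_phase ✓
(gold_phase, blue_phase): gold_phase before blue_phase ✓
(gold_phase, crimson_phase): gold_phase before crimson_phase ✓
(gold_phase, silver_phase): gold_phase before silver_phase ✓
(green_phase, amber_phase): green_phase before amber_phase ✓
(green_phase, blue_phase): green_phase before blue_phase ✓
(green_phase, crimson_phase): green_phase before crimson_phase ✓
(green_phase, cyan_phase): green_phase before cyan_phase ✓
(green_phase, silver_phase): green_phase before silver_phase ✓
(silver_phase, crimson_phase): silver_phase before crimson_phase ✓
Count: 10.

10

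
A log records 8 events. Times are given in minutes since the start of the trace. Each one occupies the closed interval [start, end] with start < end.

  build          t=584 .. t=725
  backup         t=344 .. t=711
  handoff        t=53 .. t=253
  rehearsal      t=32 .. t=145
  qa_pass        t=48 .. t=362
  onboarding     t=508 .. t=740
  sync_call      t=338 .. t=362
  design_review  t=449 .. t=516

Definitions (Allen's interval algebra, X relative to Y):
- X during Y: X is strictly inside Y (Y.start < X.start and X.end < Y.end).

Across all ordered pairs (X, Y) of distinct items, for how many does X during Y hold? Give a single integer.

3

Checking all 56 ordered pairs for relation 'during'; matching pairs in alphabetical order:
(build, onboarding): build during onboarding ✓
(design_review, backup): design_review during backup ✓
(handoff, qa_pass): handoff during qa_pass ✓
Count: 3.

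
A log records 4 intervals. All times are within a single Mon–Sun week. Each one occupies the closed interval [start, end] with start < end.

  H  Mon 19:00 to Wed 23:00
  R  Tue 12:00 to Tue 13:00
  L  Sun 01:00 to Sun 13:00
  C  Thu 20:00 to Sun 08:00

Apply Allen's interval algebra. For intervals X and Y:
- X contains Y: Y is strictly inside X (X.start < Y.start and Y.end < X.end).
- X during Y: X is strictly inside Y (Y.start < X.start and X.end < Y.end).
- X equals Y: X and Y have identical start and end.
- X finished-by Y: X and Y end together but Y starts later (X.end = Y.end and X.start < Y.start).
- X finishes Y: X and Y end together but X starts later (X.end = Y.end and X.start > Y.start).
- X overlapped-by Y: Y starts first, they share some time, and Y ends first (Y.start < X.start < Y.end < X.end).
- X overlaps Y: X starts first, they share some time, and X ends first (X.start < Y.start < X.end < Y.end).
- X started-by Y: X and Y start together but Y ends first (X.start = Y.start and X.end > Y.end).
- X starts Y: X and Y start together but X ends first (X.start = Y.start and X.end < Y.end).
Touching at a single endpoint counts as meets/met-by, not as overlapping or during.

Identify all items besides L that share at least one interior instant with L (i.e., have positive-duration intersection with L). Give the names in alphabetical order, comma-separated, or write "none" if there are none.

Target L = [Sun 01:00, Sun 13:00].
C [Thu 20:00, Sun 08:00] → overlaps → yes.
H [Mon 19:00, Wed 23:00] → before → no.
R [Tue 12:00, Tue 13:00] → before → no.
Result: C.

C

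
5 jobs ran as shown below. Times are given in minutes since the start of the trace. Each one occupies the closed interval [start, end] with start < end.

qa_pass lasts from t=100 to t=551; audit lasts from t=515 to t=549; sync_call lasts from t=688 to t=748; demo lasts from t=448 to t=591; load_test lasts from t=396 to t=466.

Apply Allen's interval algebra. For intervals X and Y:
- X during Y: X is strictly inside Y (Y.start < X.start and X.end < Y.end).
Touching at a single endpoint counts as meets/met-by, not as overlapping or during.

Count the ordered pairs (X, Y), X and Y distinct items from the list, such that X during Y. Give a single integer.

Checking all 20 ordered pairs for relation 'during'; matching pairs in alphabetical order:
(audit, demo): audit during demo ✓
(audit, qa_pass): audit during qa_pass ✓
(load_test, qa_pass): load_test during qa_pass ✓
Count: 3.

3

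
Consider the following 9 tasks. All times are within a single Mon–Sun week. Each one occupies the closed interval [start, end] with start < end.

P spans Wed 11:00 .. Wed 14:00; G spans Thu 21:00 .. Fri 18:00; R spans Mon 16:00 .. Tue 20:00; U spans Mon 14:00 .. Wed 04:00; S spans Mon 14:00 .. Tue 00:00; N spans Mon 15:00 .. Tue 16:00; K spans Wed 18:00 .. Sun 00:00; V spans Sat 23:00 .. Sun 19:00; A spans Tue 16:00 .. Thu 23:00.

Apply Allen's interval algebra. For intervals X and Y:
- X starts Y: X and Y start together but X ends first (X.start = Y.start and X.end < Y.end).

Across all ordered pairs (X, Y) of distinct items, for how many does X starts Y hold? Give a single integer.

1

Checking all 72 ordered pairs for relation 'starts'; matching pairs in alphabetical order:
(S, U): S starts U ✓
Count: 1.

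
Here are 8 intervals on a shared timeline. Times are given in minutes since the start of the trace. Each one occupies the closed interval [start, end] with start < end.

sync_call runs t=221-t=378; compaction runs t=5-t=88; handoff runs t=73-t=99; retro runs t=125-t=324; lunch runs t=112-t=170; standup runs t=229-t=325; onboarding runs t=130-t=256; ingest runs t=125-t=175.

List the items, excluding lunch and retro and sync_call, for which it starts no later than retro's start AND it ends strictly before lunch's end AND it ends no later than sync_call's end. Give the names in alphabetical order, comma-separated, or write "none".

Conditions: its start is no later than retro's start (X.start <= t=125) AND its end is strictly before lunch's end (X.end < t=170) AND its end is no later than sync_call's end (X.end <= t=378).
compaction: start t=5 <= t=125? ✓; end t=88 < t=170? ✓; end t=88 <= t=378? ✓ → yes.
handoff: start t=73 <= t=125? ✓; end t=99 < t=170? ✓; end t=99 <= t=378? ✓ → yes.
ingest: start t=125 <= t=125? ✓; end t=175 < t=170? ✗; end t=175 <= t=378? ✓ → no.
onboarding: start t=130 <= t=125? ✗; end t=256 < t=170? ✗; end t=256 <= t=378? ✓ → no.
standup: start t=229 <= t=125? ✗; end t=325 < t=170? ✗; end t=325 <= t=378? ✓ → no.
Result: compaction, handoff.

compaction, handoff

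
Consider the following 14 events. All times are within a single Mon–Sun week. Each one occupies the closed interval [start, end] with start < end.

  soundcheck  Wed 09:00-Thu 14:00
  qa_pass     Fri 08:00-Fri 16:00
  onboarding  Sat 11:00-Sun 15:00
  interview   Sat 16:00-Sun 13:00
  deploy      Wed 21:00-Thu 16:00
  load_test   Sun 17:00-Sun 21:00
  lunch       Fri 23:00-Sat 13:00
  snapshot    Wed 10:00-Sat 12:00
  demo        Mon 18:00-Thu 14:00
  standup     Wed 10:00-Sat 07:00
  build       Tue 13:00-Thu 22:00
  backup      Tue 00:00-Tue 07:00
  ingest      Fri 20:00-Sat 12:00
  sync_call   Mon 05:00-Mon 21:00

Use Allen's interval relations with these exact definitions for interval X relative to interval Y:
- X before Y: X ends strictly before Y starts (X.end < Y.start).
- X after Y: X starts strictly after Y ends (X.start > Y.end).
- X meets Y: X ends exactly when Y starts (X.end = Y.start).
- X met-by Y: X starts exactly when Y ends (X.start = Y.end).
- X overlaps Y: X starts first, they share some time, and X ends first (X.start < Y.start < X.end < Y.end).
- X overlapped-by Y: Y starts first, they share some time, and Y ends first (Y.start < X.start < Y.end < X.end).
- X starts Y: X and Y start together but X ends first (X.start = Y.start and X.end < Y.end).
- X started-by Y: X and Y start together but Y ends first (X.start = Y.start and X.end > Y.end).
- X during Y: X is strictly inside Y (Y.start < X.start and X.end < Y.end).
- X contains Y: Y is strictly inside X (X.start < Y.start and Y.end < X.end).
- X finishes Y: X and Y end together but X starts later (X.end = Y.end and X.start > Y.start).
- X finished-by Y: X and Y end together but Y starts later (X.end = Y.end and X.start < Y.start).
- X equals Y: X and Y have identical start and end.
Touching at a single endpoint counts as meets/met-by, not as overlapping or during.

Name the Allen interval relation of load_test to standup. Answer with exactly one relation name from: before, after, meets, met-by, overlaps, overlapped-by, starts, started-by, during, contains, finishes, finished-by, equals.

after

load_test = [Sun 17:00, Sun 21:00]; standup = [Wed 10:00, Sat 07:00].
Compare endpoints: load_test.start > standup.start, load_test.start > standup.end, load_test.end > standup.start, load_test.end > standup.end.
That pattern is 'after'.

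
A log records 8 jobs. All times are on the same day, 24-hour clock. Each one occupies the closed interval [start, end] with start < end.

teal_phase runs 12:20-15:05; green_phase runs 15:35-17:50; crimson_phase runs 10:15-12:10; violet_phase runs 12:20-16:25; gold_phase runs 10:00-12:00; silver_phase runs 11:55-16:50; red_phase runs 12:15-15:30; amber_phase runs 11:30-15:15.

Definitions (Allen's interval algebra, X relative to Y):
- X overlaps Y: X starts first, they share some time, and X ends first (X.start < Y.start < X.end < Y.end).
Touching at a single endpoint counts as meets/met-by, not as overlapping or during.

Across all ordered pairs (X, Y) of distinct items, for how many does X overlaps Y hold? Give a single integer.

Checking all 56 ordered pairs for relation 'overlaps'; matching pairs in alphabetical order:
(amber_phase, red_phase): amber_phase overlaps red_phase ✓
(amber_phase, silver_phase): amber_phase overlaps silver_phase ✓
(amber_phase, violet_phase): amber_phase overlaps violet_phase ✓
(crimson_phase, amber_phase): crimson_phase overlaps amber_phase ✓
(crimson_phase, silver_phase): crimson_phase overlaps silver_phase ✓
(gold_phase, amber_phase): gold_phase overlaps amber_phase ✓
(gold_phase, crimson_phase): gold_phase overlaps crimson_phase ✓
(gold_phase, silver_phase): gold_phase overlaps silver_phase ✓
(red_phase, violet_phase): red_phase overlaps violet_phase ✓
(silver_phase, green_phase): silver_phase overlaps green_phase ✓
(violet_phase, green_phase): violet_phase overlaps green_phase ✓
Count: 11.

11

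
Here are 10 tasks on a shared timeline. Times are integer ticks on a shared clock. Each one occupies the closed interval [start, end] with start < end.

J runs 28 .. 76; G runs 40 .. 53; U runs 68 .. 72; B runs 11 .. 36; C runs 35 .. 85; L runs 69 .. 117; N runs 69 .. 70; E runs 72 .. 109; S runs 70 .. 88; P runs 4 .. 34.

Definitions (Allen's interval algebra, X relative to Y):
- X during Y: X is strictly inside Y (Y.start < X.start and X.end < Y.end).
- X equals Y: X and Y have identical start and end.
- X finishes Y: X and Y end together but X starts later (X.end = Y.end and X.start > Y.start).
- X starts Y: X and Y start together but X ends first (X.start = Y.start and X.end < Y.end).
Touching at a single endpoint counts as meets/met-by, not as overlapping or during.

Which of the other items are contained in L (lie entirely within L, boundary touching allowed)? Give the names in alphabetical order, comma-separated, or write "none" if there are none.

E, N, S

Target L = [69, 117].
B [11, 36] → before → no.
C [35, 85] → overlaps → no.
E [72, 109] → during → yes.
G [40, 53] → before → no.
J [28, 76] → overlaps → no.
N [69, 70] → starts → yes.
P [4, 34] → before → no.
S [70, 88] → during → yes.
U [68, 72] → overlaps → no.
Result: E, N, S.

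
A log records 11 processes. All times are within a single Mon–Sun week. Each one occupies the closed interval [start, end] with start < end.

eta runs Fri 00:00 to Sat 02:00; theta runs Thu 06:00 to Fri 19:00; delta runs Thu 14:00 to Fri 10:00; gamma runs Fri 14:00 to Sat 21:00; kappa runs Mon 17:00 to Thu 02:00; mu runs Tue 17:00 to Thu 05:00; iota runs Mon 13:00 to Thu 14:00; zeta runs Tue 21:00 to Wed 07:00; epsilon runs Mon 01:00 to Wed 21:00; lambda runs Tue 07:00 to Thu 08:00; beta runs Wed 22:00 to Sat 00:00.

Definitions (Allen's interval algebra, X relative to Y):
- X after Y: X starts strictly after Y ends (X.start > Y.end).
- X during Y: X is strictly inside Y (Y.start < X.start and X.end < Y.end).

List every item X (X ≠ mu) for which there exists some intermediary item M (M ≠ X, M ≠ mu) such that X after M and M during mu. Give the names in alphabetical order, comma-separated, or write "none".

Target mu = [Tue 17:00, Thu 05:00].
Intermediaries M with M during mu: zeta.
Via zeta — items with X after zeta: beta, delta, eta, gamma, theta.
Union: beta, delta, eta, gamma, theta.

beta, delta, eta, gamma, theta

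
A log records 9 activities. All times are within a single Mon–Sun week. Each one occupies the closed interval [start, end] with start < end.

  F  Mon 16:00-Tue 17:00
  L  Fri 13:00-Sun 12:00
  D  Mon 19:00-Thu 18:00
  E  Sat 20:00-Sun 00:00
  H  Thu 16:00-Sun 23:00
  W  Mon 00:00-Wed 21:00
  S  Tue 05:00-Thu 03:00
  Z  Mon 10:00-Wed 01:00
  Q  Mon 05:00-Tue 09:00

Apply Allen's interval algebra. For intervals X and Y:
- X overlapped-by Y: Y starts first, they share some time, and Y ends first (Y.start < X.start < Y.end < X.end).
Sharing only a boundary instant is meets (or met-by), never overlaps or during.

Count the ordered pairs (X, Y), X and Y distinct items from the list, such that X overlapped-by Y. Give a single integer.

Checking all 72 ordered pairs for relation 'overlapped-by'; matching pairs in alphabetical order:
(D, F): D overlapped-by F ✓
(D, Q): D overlapped-by Q ✓
(D, W): D overlapped-by W ✓
(D, Z): D overlapped-by Z ✓
(F, Q): F overlapped-by Q ✓
(H, D): H overlapped-by D ✓
(S, F): S overlapped-by F ✓
(S, Q): S overlapped-by Q ✓
(S, W): S overlapped-by W ✓
(S, Z): S overlapped-by Z ✓
(Z, Q): Z overlapped-by Q ✓
Count: 11.

11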